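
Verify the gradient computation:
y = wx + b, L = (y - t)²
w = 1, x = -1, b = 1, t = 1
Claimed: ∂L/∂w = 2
Correct

y = (1)(-1) + 1 = 0
∂L/∂y = 2(y - t) = 2(0 - 1) = -2
∂y/∂w = x = -1
∂L/∂w = -2 × -1 = 2

Claimed value: 2
Correct: The correct gradient is 2.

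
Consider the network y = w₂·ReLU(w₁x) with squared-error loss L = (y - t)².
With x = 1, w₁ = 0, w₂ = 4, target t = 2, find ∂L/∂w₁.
∂L/∂w₁ = 0

Forward pass:
z = w₁x = 0×1 = 0
h = ReLU(0) = 0
y = w₂h = 4×0 = 0

Backward pass:
∂L/∂y = 2(y - t) = 2(0 - 2) = -4
∂y/∂h = w₂ = 4
∂h/∂z = 0 (ReLU derivative)
∂z/∂w₁ = x = 1

∂L/∂w₁ = -4 × 4 × 0 × 1 = 0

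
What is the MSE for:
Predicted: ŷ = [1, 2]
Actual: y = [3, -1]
MSE = 6.5

MSE = (1/2)((1-3)² + (2--1)²) = (1/2)(4 + 9) = 6.5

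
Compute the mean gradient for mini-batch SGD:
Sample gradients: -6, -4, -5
Average gradient = -5

Average = (1/3)(-6 + -4 + -5) = -15/3 = -5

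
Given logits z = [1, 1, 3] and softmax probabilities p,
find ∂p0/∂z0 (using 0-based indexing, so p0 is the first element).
∂p0/∂z0 = 0.09516

p = softmax(z) = [0.1065, 0.1065, 0.787]
p0 = 0.1065

∂p0/∂z0 = p0(1 - p0) = 0.1065 × (1 - 0.1065) = 0.09516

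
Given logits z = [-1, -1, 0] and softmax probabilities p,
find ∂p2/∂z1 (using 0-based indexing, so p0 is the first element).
∂p2/∂z1 = -0.1221

p = softmax(z) = [0.2119, 0.2119, 0.5761]
p2 = 0.5761, p1 = 0.2119

∂p2/∂z1 = -p2 × p1 = -0.5761 × 0.2119 = -0.1221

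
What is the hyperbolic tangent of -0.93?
-0.7306

tanh(-0.93) = (e^(-0.93) - e^(0.93))/(e^(-0.93) + e^(0.93)) = -0.7306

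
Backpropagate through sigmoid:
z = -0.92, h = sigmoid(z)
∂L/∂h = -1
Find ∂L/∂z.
∂L/∂z = -0.2038

σ(-0.92) = 0.285
σ'(-0.92) = σ(-0.92)(1 - σ(-0.92)) = 0.285 × 0.715 = 0.2038
∂L/∂z = ∂L/∂h · σ'(z) = -1 × 0.2038 = -0.2038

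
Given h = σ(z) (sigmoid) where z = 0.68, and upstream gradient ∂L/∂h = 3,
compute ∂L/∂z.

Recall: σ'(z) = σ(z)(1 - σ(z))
∂L/∂z = 0.6696

σ(0.68) = 0.6637
σ'(0.68) = σ(0.68)(1 - σ(0.68)) = 0.6637 × 0.3363 = 0.2232
∂L/∂z = ∂L/∂h · σ'(z) = 3 × 0.2232 = 0.6696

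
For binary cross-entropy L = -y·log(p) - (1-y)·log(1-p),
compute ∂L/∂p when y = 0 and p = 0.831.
∂L/∂p = 5.917

∂L/∂p = -y/p + (1-y)/(1-p) = 0 + 1/0.169 = 5.917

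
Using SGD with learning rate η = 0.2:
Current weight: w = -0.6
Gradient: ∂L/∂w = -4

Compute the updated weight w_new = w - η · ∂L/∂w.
w_new = 0.2

w_new = w - η·∂L/∂w = -0.6 - 0.2×(-4) = -0.6 - (-0.8) = 0.2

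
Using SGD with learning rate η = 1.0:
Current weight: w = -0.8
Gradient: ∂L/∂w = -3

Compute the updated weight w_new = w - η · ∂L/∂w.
w_new = 2.2

w_new = w - η·∂L/∂w = -0.8 - 1.0×(-3) = -0.8 - (-3) = 2.2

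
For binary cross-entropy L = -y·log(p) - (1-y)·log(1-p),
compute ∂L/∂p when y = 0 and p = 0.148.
∂L/∂p = 1.174

∂L/∂p = -y/p + (1-y)/(1-p) = 0 + 1/0.852 = 1.174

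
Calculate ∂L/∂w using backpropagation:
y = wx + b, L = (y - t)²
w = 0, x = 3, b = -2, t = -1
∂L/∂w = -6

y = wx + b = (0)(3) + -2 = -2
∂L/∂y = 2(y - t) = 2(-2 - -1) = -2
∂y/∂w = x = 3
∂L/∂w = ∂L/∂y · ∂y/∂w = -2 × 3 = -6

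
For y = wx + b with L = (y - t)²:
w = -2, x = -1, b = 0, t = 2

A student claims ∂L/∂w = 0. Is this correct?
Correct

y = (-2)(-1) + 0 = 2
∂L/∂y = 2(y - t) = 2(2 - 2) = 0
∂y/∂w = x = -1
∂L/∂w = 0 × -1 = 0

Claimed value: 0
Correct: The correct gradient is 0.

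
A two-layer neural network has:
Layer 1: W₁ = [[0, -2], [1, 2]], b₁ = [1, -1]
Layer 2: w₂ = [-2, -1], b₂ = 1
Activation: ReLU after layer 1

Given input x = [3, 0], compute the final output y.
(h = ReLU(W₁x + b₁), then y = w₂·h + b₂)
y = -3

Layer 1 pre-activation: z₁ = [1, 2]
After ReLU: h = [1, 2]
Layer 2 output: y = -2×1 + -1×2 + 1 = -3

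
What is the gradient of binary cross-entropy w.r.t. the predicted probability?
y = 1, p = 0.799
∂L/∂p = -1.252

∂L/∂p = -y/p + (1-y)/(1-p) = -1/0.799 + 0 = -1.252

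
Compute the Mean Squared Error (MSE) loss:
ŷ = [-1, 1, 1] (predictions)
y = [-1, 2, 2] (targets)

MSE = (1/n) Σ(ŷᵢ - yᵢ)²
MSE = 0.6667

MSE = (1/3)((-1--1)² + (1-2)² + (1-2)²) = (1/3)(0 + 1 + 1) = 0.6667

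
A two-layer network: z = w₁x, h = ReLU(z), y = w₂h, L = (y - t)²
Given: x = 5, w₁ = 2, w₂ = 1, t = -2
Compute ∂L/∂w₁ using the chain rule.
∂L/∂w₁ = 120

Forward pass:
z = w₁x = 2×5 = 10
h = ReLU(10) = 10
y = w₂h = 1×10 = 10

Backward pass:
∂L/∂y = 2(y - t) = 2(10 - -2) = 24
∂y/∂h = w₂ = 1
∂h/∂z = 1 (ReLU derivative)
∂z/∂w₁ = x = 5

∂L/∂w₁ = 24 × 1 × 1 × 5 = 120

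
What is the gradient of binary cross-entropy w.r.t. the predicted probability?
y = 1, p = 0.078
∂L/∂p = -12.82

∂L/∂p = -y/p + (1-y)/(1-p) = -1/0.078 + 0 = -12.82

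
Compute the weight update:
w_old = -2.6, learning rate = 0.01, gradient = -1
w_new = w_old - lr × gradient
w_new = -2.59

w_new = w - η·∂L/∂w = -2.6 - 0.01×(-1) = -2.6 - (-0.01) = -2.59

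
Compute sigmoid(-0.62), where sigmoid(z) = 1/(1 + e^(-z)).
0.3498

sigmoid(-0.62) = 1/(1 + e^(0.62)) = 1/(1 + 1.859) = 0.3498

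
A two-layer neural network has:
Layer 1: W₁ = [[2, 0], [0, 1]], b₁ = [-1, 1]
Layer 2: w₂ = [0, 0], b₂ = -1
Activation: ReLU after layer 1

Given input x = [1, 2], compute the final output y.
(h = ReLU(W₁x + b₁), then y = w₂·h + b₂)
y = -1

Layer 1 pre-activation: z₁ = [1, 3]
After ReLU: h = [1, 3]
Layer 2 output: y = 0×1 + 0×3 + -1 = -1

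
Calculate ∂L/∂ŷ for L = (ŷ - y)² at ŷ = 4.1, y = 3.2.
∂L/∂ŷ = 1.8

∂L/∂ŷ = 2(ŷ - y) = 2(4.1 - 3.2) = 2(0.9) = 1.8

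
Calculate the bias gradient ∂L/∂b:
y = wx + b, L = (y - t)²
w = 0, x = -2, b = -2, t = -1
∂L/∂b = -2

y = wx + b = (0)(-2) + -2 = -2
∂L/∂y = 2(y - t) = 2(-2 - -1) = -2
∂y/∂b = 1
∂L/∂b = ∂L/∂y · ∂y/∂b = -2 × 1 = -2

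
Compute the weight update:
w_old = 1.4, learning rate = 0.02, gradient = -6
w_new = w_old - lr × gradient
w_new = 1.52

w_new = w - η·∂L/∂w = 1.4 - 0.02×(-6) = 1.4 - (-0.12) = 1.52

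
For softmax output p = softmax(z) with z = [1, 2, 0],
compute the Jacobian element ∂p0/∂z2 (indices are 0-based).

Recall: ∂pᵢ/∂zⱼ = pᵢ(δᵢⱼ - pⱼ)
∂p0/∂z2 = -0.02203

p = softmax(z) = [0.2447, 0.6652, 0.09003]
p0 = 0.2447, p2 = 0.09003

∂p0/∂z2 = -p0 × p2 = -0.2447 × 0.09003 = -0.02203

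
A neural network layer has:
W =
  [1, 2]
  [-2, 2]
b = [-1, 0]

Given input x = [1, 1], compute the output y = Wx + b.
y = [2, 0]

Wx = [1×1 + 2×1, -2×1 + 2×1]
   = [3, 0]
y = Wx + b = [3 + -1, 0 + 0] = [2, 0]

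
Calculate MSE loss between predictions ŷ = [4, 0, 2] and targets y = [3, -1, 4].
MSE = 2

MSE = (1/3)((4-3)² + (0--1)² + (2-4)²) = (1/3)(1 + 1 + 4) = 2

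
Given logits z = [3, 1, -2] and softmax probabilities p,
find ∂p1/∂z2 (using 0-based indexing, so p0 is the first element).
∂p1/∂z2 = -0.0006991

p = softmax(z) = [0.8756, 0.1185, 0.0059]
p1 = 0.1185, p2 = 0.0059

∂p1/∂z2 = -p1 × p2 = -0.1185 × 0.0059 = -0.0006991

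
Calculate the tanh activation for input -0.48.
-0.4462

tanh(-0.48) = (e^(-0.48) - e^(0.48))/(e^(-0.48) + e^(0.48)) = -0.4462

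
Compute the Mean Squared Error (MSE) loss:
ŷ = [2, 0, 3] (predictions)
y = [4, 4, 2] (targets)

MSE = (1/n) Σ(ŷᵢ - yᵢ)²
MSE = 7

MSE = (1/3)((2-4)² + (0-4)² + (3-2)²) = (1/3)(4 + 16 + 1) = 7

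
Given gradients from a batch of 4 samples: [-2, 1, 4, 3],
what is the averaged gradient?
Average gradient = 1.5

Average = (1/4)(-2 + 1 + 4 + 3) = 6/4 = 1.5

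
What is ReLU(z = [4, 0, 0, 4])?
h = [4, 0, 0, 4]

ReLU applied element-wise: max(0,4)=4, max(0,0)=0, max(0,0)=0, max(0,4)=4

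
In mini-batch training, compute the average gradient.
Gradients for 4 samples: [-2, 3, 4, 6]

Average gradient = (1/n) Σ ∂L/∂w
Average gradient = 2.75

Average = (1/4)(-2 + 3 + 4 + 6) = 11/4 = 2.75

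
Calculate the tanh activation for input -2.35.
-0.982

tanh(-2.35) = (e^(-2.35) - e^(2.35))/(e^(-2.35) + e^(2.35)) = -0.982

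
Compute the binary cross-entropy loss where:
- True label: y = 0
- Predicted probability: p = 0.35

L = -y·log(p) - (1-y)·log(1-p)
L = 0.4308

L = -0·log(0.35) - 1·log(0.65) = -log(0.65) = 0.4308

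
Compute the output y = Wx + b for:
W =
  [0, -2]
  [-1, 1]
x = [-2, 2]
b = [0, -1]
y = [-4, 3]

Wx = [0×-2 + -2×2, -1×-2 + 1×2]
   = [-4, 4]
y = Wx + b = [-4 + 0, 4 + -1] = [-4, 3]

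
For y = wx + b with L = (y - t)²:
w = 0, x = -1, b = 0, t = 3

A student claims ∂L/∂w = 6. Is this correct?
Correct

y = (0)(-1) + 0 = 0
∂L/∂y = 2(y - t) = 2(0 - 3) = -6
∂y/∂w = x = -1
∂L/∂w = -6 × -1 = 6

Claimed value: 6
Correct: The correct gradient is 6.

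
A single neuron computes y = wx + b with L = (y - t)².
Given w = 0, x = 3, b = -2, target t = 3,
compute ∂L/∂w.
∂L/∂w = -30

y = wx + b = (0)(3) + -2 = -2
∂L/∂y = 2(y - t) = 2(-2 - 3) = -10
∂y/∂w = x = 3
∂L/∂w = ∂L/∂y · ∂y/∂w = -10 × 3 = -30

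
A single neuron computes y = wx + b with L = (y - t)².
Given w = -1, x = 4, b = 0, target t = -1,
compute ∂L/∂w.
∂L/∂w = -24

y = wx + b = (-1)(4) + 0 = -4
∂L/∂y = 2(y - t) = 2(-4 - -1) = -6
∂y/∂w = x = 4
∂L/∂w = ∂L/∂y · ∂y/∂w = -6 × 4 = -24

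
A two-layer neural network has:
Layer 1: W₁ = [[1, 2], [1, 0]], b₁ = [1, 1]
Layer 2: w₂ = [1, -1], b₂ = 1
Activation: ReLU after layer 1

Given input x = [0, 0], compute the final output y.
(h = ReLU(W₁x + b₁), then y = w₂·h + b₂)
y = 1

Layer 1 pre-activation: z₁ = [1, 1]
After ReLU: h = [1, 1]
Layer 2 output: y = 1×1 + -1×1 + 1 = 1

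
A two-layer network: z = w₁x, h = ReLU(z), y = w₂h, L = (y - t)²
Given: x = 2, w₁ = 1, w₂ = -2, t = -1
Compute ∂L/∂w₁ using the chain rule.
∂L/∂w₁ = 24

Forward pass:
z = w₁x = 1×2 = 2
h = ReLU(2) = 2
y = w₂h = -2×2 = -4

Backward pass:
∂L/∂y = 2(y - t) = 2(-4 - -1) = -6
∂y/∂h = w₂ = -2
∂h/∂z = 1 (ReLU derivative)
∂z/∂w₁ = x = 2

∂L/∂w₁ = -6 × -2 × 1 × 2 = 24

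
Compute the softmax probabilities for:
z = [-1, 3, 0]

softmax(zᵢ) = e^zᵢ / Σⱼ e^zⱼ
p = [0.0171, 0.9362, 0.0466]

exp(z) = [0.3679, 20.09, 1]
Sum = 21.45
p = [0.0171, 0.9362, 0.0466]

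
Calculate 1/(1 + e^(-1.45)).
0.81

sigmoid(1.45) = 1/(1 + e^(-1.45)) = 1/(1 + 0.2346) = 0.81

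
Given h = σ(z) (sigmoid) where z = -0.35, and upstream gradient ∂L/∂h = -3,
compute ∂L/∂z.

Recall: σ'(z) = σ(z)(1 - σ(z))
∂L/∂z = -0.7275

σ(-0.35) = 0.4134
σ'(-0.35) = σ(-0.35)(1 - σ(-0.35)) = 0.4134 × 0.5866 = 0.2425
∂L/∂z = ∂L/∂h · σ'(z) = -3 × 0.2425 = -0.7275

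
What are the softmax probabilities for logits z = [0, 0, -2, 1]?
p = [0.206, 0.206, 0.0279, 0.5601]

exp(z) = [1, 1, 0.1353, 2.718]
Sum = 4.854
p = [0.206, 0.206, 0.0279, 0.5601]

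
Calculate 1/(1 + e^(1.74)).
0.1493

sigmoid(-1.74) = 1/(1 + e^(1.74)) = 1/(1 + 5.697) = 0.1493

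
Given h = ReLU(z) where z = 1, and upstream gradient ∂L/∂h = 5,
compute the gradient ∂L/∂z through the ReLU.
∂L/∂z = 5

h = ReLU(1) = 1
Since z > 0: ∂h/∂z = 1
∂L/∂z = ∂L/∂h · ∂h/∂z = 5 × 1 = 5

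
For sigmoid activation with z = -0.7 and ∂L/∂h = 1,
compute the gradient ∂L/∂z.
∂L/∂z = 0.2217

σ(-0.7) = 0.3318
σ'(-0.7) = σ(-0.7)(1 - σ(-0.7)) = 0.3318 × 0.6682 = 0.2217
∂L/∂z = ∂L/∂h · σ'(z) = 1 × 0.2217 = 0.2217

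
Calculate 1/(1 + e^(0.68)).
0.3363

sigmoid(-0.68) = 1/(1 + e^(0.68)) = 1/(1 + 1.974) = 0.3363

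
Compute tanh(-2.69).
-0.9908

tanh(-2.69) = (e^(-2.69) - e^(2.69))/(e^(-2.69) + e^(2.69)) = -0.9908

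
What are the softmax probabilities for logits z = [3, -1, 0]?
p = [0.9362, 0.0171, 0.0466]

exp(z) = [20.09, 0.3679, 1]
Sum = 21.45
p = [0.9362, 0.0171, 0.0466]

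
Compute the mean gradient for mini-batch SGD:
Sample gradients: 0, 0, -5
Average gradient = -1.667

Average = (1/3)(0 + 0 + -5) = -5/3 = -1.667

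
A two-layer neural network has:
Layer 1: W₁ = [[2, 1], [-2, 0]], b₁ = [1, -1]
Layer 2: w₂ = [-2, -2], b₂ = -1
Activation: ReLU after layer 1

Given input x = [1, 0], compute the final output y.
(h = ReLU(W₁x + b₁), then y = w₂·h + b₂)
y = -7

Layer 1 pre-activation: z₁ = [3, -3]
After ReLU: h = [3, 0]
Layer 2 output: y = -2×3 + -2×0 + -1 = -7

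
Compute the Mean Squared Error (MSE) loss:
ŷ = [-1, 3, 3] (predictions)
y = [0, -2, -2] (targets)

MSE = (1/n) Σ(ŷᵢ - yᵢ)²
MSE = 17

MSE = (1/3)((-1-0)² + (3--2)² + (3--2)²) = (1/3)(1 + 25 + 25) = 17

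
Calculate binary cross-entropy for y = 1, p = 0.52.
L = 0.6539

L = -1·log(0.52) - 0·log(0.48) = -log(0.52) = 0.6539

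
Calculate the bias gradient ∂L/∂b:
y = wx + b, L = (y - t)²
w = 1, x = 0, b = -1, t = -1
∂L/∂b = 0

y = wx + b = (1)(0) + -1 = -1
∂L/∂y = 2(y - t) = 2(-1 - -1) = 0
∂y/∂b = 1
∂L/∂b = ∂L/∂y · ∂y/∂b = 0 × 1 = 0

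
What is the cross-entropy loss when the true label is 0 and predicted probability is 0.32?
L = 0.3857

L = -0·log(0.32) - 1·log(0.68) = -log(0.68) = 0.3857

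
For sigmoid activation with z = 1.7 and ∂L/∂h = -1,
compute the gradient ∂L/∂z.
∂L/∂z = -0.1306

σ(1.7) = 0.8455
σ'(1.7) = σ(1.7)(1 - σ(1.7)) = 0.8455 × 0.1545 = 0.1306
∂L/∂z = ∂L/∂h · σ'(z) = -1 × 0.1306 = -0.1306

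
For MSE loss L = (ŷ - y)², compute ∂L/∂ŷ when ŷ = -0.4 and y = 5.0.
∂L/∂ŷ = -10.8

∂L/∂ŷ = 2(ŷ - y) = 2(-0.4 - 5.0) = 2(-5.4) = -10.8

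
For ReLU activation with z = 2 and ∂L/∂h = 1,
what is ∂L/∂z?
∂L/∂z = 1

h = ReLU(2) = 2
Since z > 0: ∂h/∂z = 1
∂L/∂z = ∂L/∂h · ∂h/∂z = 1 × 1 = 1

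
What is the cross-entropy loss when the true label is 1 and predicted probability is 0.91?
L = 0.09431

L = -1·log(0.91) - 0·log(0.09) = -log(0.91) = 0.09431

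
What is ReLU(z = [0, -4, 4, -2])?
h = [0, 0, 4, 0]

ReLU applied element-wise: max(0,0)=0, max(0,-4)=0, max(0,4)=4, max(0,-2)=0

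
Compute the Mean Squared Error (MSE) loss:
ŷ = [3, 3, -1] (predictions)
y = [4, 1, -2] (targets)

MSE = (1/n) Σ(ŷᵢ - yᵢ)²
MSE = 2

MSE = (1/3)((3-4)² + (3-1)² + (-1--2)²) = (1/3)(1 + 4 + 1) = 2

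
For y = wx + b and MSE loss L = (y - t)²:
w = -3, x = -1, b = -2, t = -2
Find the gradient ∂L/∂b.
∂L/∂b = 6

y = wx + b = (-3)(-1) + -2 = 1
∂L/∂y = 2(y - t) = 2(1 - -2) = 6
∂y/∂b = 1
∂L/∂b = ∂L/∂y · ∂y/∂b = 6 × 1 = 6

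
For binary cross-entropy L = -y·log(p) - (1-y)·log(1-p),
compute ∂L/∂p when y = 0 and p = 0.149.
∂L/∂p = 1.175

∂L/∂p = -y/p + (1-y)/(1-p) = 0 + 1/0.851 = 1.175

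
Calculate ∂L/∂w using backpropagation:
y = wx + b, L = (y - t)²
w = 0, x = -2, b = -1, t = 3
∂L/∂w = 16

y = wx + b = (0)(-2) + -1 = -1
∂L/∂y = 2(y - t) = 2(-1 - 3) = -8
∂y/∂w = x = -2
∂L/∂w = ∂L/∂y · ∂y/∂w = -8 × -2 = 16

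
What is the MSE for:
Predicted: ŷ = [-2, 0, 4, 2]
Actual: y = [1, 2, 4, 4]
MSE = 4.25

MSE = (1/4)((-2-1)² + (0-2)² + (4-4)² + (2-4)²) = (1/4)(9 + 4 + 0 + 4) = 4.25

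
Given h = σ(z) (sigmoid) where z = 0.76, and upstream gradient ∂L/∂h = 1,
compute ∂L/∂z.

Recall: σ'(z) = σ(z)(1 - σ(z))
∂L/∂z = 0.2171

σ(0.76) = 0.6814
σ'(0.76) = σ(0.76)(1 - σ(0.76)) = 0.6814 × 0.3186 = 0.2171
∂L/∂z = ∂L/∂h · σ'(z) = 1 × 0.2171 = 0.2171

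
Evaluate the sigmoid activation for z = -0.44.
0.3917

sigmoid(-0.44) = 1/(1 + e^(0.44)) = 1/(1 + 1.553) = 0.3917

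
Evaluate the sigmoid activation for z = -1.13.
0.2442

sigmoid(-1.13) = 1/(1 + e^(1.13)) = 1/(1 + 3.096) = 0.2442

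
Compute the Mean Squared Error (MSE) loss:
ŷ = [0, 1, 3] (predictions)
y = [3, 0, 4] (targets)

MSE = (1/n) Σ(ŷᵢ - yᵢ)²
MSE = 3.667

MSE = (1/3)((0-3)² + (1-0)² + (3-4)²) = (1/3)(9 + 1 + 1) = 3.667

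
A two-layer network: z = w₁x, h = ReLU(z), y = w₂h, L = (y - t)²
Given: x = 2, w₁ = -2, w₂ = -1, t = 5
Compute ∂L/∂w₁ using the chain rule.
∂L/∂w₁ = 0

Forward pass:
z = w₁x = -2×2 = -4
h = ReLU(-4) = 0
y = w₂h = -1×0 = 0

Backward pass:
∂L/∂y = 2(y - t) = 2(0 - 5) = -10
∂y/∂h = w₂ = -1
∂h/∂z = 0 (ReLU derivative)
∂z/∂w₁ = x = 2

∂L/∂w₁ = -10 × -1 × 0 × 2 = 0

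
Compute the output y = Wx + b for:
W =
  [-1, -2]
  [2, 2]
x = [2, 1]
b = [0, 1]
y = [-4, 7]

Wx = [-1×2 + -2×1, 2×2 + 2×1]
   = [-4, 6]
y = Wx + b = [-4 + 0, 6 + 1] = [-4, 7]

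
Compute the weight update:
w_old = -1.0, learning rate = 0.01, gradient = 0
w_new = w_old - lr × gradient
w_new = -1

w_new = w - η·∂L/∂w = -1.0 - 0.01×(0) = -1.0 - (0) = -1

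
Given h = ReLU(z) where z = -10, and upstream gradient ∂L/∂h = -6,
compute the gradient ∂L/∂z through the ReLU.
∂L/∂z = 0

h = ReLU(-10) = 0
Since z < 0: ∂h/∂z = 0
∂L/∂z = ∂L/∂h · ∂h/∂z = -6 × 0 = 0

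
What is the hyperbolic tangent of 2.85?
0.9933

tanh(2.85) = (e^(2.85) - e^(-2.85))/(e^(2.85) + e^(-2.85)) = 0.9933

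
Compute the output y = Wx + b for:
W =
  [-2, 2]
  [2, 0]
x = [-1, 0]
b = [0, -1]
y = [2, -3]

Wx = [-2×-1 + 2×0, 2×-1 + 0×0]
   = [2, -2]
y = Wx + b = [2 + 0, -2 + -1] = [2, -3]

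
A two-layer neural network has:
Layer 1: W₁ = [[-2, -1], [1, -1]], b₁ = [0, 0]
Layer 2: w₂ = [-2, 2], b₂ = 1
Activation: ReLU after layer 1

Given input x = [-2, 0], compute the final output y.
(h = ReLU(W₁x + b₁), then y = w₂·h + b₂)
y = -7

Layer 1 pre-activation: z₁ = [4, -2]
After ReLU: h = [4, 0]
Layer 2 output: y = -2×4 + 2×0 + 1 = -7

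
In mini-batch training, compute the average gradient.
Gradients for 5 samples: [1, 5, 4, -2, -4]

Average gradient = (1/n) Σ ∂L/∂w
Average gradient = 0.8

Average = (1/5)(1 + 5 + 4 + -2 + -4) = 4/5 = 0.8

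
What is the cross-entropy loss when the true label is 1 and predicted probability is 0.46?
L = 0.7765

L = -1·log(0.46) - 0·log(0.54) = -log(0.46) = 0.7765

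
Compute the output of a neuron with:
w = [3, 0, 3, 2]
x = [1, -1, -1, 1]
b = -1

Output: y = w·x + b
y = 1

y = (3)(1) + (0)(-1) + (3)(-1) + (2)(1) + -1 = 1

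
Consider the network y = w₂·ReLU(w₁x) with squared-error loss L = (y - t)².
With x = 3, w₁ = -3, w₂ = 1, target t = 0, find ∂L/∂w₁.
∂L/∂w₁ = 0

Forward pass:
z = w₁x = -3×3 = -9
h = ReLU(-9) = 0
y = w₂h = 1×0 = 0

Backward pass:
∂L/∂y = 2(y - t) = 2(0 - 0) = 0
∂y/∂h = w₂ = 1
∂h/∂z = 0 (ReLU derivative)
∂z/∂w₁ = x = 3

∂L/∂w₁ = 0 × 1 × 0 × 3 = 0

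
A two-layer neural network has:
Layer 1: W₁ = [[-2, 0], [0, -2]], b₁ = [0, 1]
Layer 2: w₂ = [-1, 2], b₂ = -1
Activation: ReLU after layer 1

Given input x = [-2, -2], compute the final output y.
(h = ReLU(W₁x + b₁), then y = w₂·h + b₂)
y = 5

Layer 1 pre-activation: z₁ = [4, 5]
After ReLU: h = [4, 5]
Layer 2 output: y = -1×4 + 2×5 + -1 = 5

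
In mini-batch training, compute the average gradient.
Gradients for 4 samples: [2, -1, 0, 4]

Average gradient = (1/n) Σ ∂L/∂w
Average gradient = 1.25

Average = (1/4)(2 + -1 + 0 + 4) = 5/4 = 1.25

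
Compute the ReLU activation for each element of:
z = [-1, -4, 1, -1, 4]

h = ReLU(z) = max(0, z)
h = [0, 0, 1, 0, 4]

ReLU applied element-wise: max(0,-1)=0, max(0,-4)=0, max(0,1)=1, max(0,-1)=0, max(0,4)=4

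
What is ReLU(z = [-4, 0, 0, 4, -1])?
h = [0, 0, 0, 4, 0]

ReLU applied element-wise: max(0,-4)=0, max(0,0)=0, max(0,0)=0, max(0,4)=4, max(0,-1)=0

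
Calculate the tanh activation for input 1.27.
0.8538

tanh(1.27) = (e^(1.27) - e^(-1.27))/(e^(1.27) + e^(-1.27)) = 0.8538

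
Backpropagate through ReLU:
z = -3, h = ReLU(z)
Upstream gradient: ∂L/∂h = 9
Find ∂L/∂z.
∂L/∂z = 0

h = ReLU(-3) = 0
Since z < 0: ∂h/∂z = 0
∂L/∂z = ∂L/∂h · ∂h/∂z = 9 × 0 = 0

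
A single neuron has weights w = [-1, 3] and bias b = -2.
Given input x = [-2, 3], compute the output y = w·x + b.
y = 9

y = (-1)(-2) + (3)(3) + -2 = 9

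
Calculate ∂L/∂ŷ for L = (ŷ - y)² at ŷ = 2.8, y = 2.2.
∂L/∂ŷ = 1.2

∂L/∂ŷ = 2(ŷ - y) = 2(2.8 - 2.2) = 2(0.6) = 1.2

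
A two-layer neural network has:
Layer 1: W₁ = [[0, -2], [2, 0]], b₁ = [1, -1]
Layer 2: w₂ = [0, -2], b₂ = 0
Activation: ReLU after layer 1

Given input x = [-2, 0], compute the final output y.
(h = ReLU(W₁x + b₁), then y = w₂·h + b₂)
y = 0

Layer 1 pre-activation: z₁ = [1, -5]
After ReLU: h = [1, 0]
Layer 2 output: y = 0×1 + -2×0 + 0 = 0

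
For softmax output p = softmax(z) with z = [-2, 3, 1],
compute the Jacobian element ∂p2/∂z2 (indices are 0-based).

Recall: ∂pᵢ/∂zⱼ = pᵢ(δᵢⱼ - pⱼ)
∂p2/∂z2 = 0.1045

p = softmax(z) = [0.0059, 0.8756, 0.1185]
p2 = 0.1185

∂p2/∂z2 = p2(1 - p2) = 0.1185 × (1 - 0.1185) = 0.1045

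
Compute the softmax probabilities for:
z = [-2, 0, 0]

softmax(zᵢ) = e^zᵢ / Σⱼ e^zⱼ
p = [0.0634, 0.4683, 0.4683]

exp(z) = [0.1353, 1, 1]
Sum = 2.135
p = [0.0634, 0.4683, 0.4683]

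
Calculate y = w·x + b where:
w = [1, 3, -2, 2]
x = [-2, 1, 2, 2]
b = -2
y = -1

y = (1)(-2) + (3)(1) + (-2)(2) + (2)(2) + -2 = -1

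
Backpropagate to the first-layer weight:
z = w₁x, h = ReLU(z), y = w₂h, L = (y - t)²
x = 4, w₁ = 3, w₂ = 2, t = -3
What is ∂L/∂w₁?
∂L/∂w₁ = 432

Forward pass:
z = w₁x = 3×4 = 12
h = ReLU(12) = 12
y = w₂h = 2×12 = 24

Backward pass:
∂L/∂y = 2(y - t) = 2(24 - -3) = 54
∂y/∂h = w₂ = 2
∂h/∂z = 1 (ReLU derivative)
∂z/∂w₁ = x = 4

∂L/∂w₁ = 54 × 2 × 1 × 4 = 432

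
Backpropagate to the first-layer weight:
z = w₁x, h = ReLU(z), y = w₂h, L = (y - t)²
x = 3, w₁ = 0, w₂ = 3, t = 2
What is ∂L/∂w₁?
∂L/∂w₁ = 0

Forward pass:
z = w₁x = 0×3 = 0
h = ReLU(0) = 0
y = w₂h = 3×0 = 0

Backward pass:
∂L/∂y = 2(y - t) = 2(0 - 2) = -4
∂y/∂h = w₂ = 3
∂h/∂z = 0 (ReLU derivative)
∂z/∂w₁ = x = 3

∂L/∂w₁ = -4 × 3 × 0 × 3 = 0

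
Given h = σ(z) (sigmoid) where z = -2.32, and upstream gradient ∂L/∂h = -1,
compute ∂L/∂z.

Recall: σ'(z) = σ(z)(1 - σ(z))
∂L/∂z = -0.08147

σ(-2.32) = 0.08948
σ'(-2.32) = σ(-2.32)(1 - σ(-2.32)) = 0.08948 × 0.9105 = 0.08147
∂L/∂z = ∂L/∂h · σ'(z) = -1 × 0.08147 = -0.08147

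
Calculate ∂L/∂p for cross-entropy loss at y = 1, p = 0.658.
∂L/∂p = -1.52

∂L/∂p = -y/p + (1-y)/(1-p) = -1/0.658 + 0 = -1.52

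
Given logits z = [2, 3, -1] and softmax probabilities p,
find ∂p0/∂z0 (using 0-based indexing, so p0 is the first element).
∂p0/∂z0 = 0.195

p = softmax(z) = [0.2654, 0.7214, 0.01321]
p0 = 0.2654

∂p0/∂z0 = p0(1 - p0) = 0.2654 × (1 - 0.2654) = 0.195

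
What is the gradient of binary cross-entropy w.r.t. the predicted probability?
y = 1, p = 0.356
∂L/∂p = -2.809

∂L/∂p = -y/p + (1-y)/(1-p) = -1/0.356 + 0 = -2.809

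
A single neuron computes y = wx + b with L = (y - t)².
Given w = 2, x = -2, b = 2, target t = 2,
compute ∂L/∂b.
∂L/∂b = -8

y = wx + b = (2)(-2) + 2 = -2
∂L/∂y = 2(y - t) = 2(-2 - 2) = -8
∂y/∂b = 1
∂L/∂b = ∂L/∂y · ∂y/∂b = -8 × 1 = -8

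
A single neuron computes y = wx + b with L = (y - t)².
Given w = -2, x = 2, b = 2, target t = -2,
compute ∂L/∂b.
∂L/∂b = 0

y = wx + b = (-2)(2) + 2 = -2
∂L/∂y = 2(y - t) = 2(-2 - -2) = 0
∂y/∂b = 1
∂L/∂b = ∂L/∂y · ∂y/∂b = 0 × 1 = 0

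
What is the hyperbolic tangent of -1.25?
-0.8483

tanh(-1.25) = (e^(-1.25) - e^(1.25))/(e^(-1.25) + e^(1.25)) = -0.8483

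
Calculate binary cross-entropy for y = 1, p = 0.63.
L = 0.462

L = -1·log(0.63) - 0·log(0.37) = -log(0.63) = 0.462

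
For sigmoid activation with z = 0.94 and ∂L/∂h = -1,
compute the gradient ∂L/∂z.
∂L/∂z = -0.202

σ(0.94) = 0.7191
σ'(0.94) = σ(0.94)(1 - σ(0.94)) = 0.7191 × 0.2809 = 0.202
∂L/∂z = ∂L/∂h · σ'(z) = -1 × 0.202 = -0.202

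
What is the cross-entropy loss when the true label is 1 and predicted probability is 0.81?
L = 0.2107

L = -1·log(0.81) - 0·log(0.19) = -log(0.81) = 0.2107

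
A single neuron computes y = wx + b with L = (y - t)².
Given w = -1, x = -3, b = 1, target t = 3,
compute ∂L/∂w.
∂L/∂w = -6

y = wx + b = (-1)(-3) + 1 = 4
∂L/∂y = 2(y - t) = 2(4 - 3) = 2
∂y/∂w = x = -3
∂L/∂w = ∂L/∂y · ∂y/∂w = 2 × -3 = -6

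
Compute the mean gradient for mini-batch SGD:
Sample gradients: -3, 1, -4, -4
Average gradient = -2.5

Average = (1/4)(-3 + 1 + -4 + -4) = -10/4 = -2.5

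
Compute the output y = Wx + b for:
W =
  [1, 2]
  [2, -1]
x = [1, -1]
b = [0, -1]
y = [-1, 2]

Wx = [1×1 + 2×-1, 2×1 + -1×-1]
   = [-1, 3]
y = Wx + b = [-1 + 0, 3 + -1] = [-1, 2]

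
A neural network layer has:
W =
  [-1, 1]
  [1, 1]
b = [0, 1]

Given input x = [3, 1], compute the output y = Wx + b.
y = [-2, 5]

Wx = [-1×3 + 1×1, 1×3 + 1×1]
   = [-2, 4]
y = Wx + b = [-2 + 0, 4 + 1] = [-2, 5]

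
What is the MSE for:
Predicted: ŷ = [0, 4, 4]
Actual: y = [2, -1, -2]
MSE = 21.67

MSE = (1/3)((0-2)² + (4--1)² + (4--2)²) = (1/3)(4 + 25 + 36) = 21.67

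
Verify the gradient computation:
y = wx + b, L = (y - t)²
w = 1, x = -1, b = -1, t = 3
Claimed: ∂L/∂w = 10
Correct

y = (1)(-1) + -1 = -2
∂L/∂y = 2(y - t) = 2(-2 - 3) = -10
∂y/∂w = x = -1
∂L/∂w = -10 × -1 = 10

Claimed value: 10
Correct: The correct gradient is 10.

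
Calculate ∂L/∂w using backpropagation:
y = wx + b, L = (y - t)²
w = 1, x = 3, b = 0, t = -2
∂L/∂w = 30

y = wx + b = (1)(3) + 0 = 3
∂L/∂y = 2(y - t) = 2(3 - -2) = 10
∂y/∂w = x = 3
∂L/∂w = ∂L/∂y · ∂y/∂w = 10 × 3 = 30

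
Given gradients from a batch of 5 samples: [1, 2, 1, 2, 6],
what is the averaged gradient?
Average gradient = 2.4

Average = (1/5)(1 + 2 + 1 + 2 + 6) = 12/5 = 2.4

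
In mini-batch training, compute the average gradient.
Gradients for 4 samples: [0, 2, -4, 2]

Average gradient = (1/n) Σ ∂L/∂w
Average gradient = 0

Average = (1/4)(0 + 2 + -4 + 2) = 0/4 = 0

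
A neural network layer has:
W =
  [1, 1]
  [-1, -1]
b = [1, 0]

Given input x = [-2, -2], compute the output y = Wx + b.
y = [-3, 4]

Wx = [1×-2 + 1×-2, -1×-2 + -1×-2]
   = [-4, 4]
y = Wx + b = [-4 + 1, 4 + 0] = [-3, 4]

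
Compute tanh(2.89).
0.9938

tanh(2.89) = (e^(2.89) - e^(-2.89))/(e^(2.89) + e^(-2.89)) = 0.9938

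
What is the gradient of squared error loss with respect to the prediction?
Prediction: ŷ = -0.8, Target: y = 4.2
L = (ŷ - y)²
∂L/∂ŷ = -10.0

∂L/∂ŷ = 2(ŷ - y) = 2(-0.8 - 4.2) = 2(-5.0) = -10.0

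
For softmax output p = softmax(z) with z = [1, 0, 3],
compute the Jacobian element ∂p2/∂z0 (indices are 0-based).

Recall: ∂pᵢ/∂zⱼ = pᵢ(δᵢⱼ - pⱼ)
∂p2/∂z0 = -0.09636

p = softmax(z) = [0.1142, 0.04201, 0.8438]
p2 = 0.8438, p0 = 0.1142

∂p2/∂z0 = -p2 × p0 = -0.8438 × 0.1142 = -0.09636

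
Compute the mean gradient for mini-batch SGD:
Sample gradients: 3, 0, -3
Average gradient = 0

Average = (1/3)(3 + 0 + -3) = 0/3 = 0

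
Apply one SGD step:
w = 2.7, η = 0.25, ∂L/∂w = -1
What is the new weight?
w_new = 2.95

w_new = w - η·∂L/∂w = 2.7 - 0.25×(-1) = 2.7 - (-0.25) = 2.95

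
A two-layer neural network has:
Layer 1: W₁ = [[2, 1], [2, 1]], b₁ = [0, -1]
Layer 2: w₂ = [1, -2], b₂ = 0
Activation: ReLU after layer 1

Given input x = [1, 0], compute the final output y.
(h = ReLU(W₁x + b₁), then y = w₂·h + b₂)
y = 0

Layer 1 pre-activation: z₁ = [2, 1]
After ReLU: h = [2, 1]
Layer 2 output: y = 1×2 + -2×1 + 0 = 0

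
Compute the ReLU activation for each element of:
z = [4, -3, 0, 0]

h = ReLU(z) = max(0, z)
h = [4, 0, 0, 0]

ReLU applied element-wise: max(0,4)=4, max(0,-3)=0, max(0,0)=0, max(0,0)=0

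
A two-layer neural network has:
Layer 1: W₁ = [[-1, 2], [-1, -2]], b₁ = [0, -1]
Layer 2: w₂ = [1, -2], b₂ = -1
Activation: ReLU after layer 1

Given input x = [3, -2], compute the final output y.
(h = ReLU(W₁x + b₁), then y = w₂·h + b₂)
y = -1

Layer 1 pre-activation: z₁ = [-7, 0]
After ReLU: h = [0, 0]
Layer 2 output: y = 1×0 + -2×0 + -1 = -1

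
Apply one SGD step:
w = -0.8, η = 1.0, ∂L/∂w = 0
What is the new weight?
w_new = -0.8

w_new = w - η·∂L/∂w = -0.8 - 1.0×(0) = -0.8 - (0) = -0.8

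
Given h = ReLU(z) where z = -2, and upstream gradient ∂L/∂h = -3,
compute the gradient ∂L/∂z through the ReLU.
∂L/∂z = 0

h = ReLU(-2) = 0
Since z < 0: ∂h/∂z = 0
∂L/∂z = ∂L/∂h · ∂h/∂z = -3 × 0 = 0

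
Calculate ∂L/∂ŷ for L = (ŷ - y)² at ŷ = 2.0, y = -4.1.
∂L/∂ŷ = 12.2

∂L/∂ŷ = 2(ŷ - y) = 2(2.0 - -4.1) = 2(6.1) = 12.2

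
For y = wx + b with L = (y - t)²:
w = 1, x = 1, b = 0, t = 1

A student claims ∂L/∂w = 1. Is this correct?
Incorrect

y = (1)(1) + 0 = 1
∂L/∂y = 2(y - t) = 2(1 - 1) = 0
∂y/∂w = x = 1
∂L/∂w = 0 × 1 = 0

Claimed value: 1
Incorrect: The correct gradient is 0.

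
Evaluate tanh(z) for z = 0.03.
0.02999

tanh(0.03) = (e^(0.03) - e^(-0.03))/(e^(0.03) + e^(-0.03)) = 0.02999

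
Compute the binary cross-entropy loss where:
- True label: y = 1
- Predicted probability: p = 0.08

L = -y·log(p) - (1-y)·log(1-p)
L = 2.526

L = -1·log(0.08) - 0·log(0.92) = -log(0.08) = 2.526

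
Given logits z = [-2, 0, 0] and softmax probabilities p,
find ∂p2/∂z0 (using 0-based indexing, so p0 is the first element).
∂p2/∂z0 = -0.02968

p = softmax(z) = [0.06338, 0.4683, 0.4683]
p2 = 0.4683, p0 = 0.06338

∂p2/∂z0 = -p2 × p0 = -0.4683 × 0.06338 = -0.02968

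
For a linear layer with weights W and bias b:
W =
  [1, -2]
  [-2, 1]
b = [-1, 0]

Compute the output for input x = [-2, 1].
y = [-5, 5]

Wx = [1×-2 + -2×1, -2×-2 + 1×1]
   = [-4, 5]
y = Wx + b = [-4 + -1, 5 + 0] = [-5, 5]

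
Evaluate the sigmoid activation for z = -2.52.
0.07447

sigmoid(-2.52) = 1/(1 + e^(2.52)) = 1/(1 + 12.43) = 0.07447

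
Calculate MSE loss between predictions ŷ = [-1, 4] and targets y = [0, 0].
MSE = 8.5

MSE = (1/2)((-1-0)² + (4-0)²) = (1/2)(1 + 16) = 8.5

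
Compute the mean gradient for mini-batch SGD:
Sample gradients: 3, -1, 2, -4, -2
Average gradient = -0.4

Average = (1/5)(3 + -1 + 2 + -4 + -2) = -2/5 = -0.4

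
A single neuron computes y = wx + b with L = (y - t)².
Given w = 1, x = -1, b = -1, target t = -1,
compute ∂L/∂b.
∂L/∂b = -2

y = wx + b = (1)(-1) + -1 = -2
∂L/∂y = 2(y - t) = 2(-2 - -1) = -2
∂y/∂b = 1
∂L/∂b = ∂L/∂y · ∂y/∂b = -2 × 1 = -2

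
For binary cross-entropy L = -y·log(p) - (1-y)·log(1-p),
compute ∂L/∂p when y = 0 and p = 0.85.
∂L/∂p = 6.667

∂L/∂p = -y/p + (1-y)/(1-p) = 0 + 1/0.15 = 6.667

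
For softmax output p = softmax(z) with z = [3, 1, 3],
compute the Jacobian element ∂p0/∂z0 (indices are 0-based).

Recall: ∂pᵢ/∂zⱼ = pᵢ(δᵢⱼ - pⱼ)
∂p0/∂z0 = 0.249

p = softmax(z) = [0.4683, 0.06338, 0.4683]
p0 = 0.4683

∂p0/∂z0 = p0(1 - p0) = 0.4683 × (1 - 0.4683) = 0.249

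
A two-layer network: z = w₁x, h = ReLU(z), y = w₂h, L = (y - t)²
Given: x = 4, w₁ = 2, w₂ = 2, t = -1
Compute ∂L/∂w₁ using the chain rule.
∂L/∂w₁ = 272

Forward pass:
z = w₁x = 2×4 = 8
h = ReLU(8) = 8
y = w₂h = 2×8 = 16

Backward pass:
∂L/∂y = 2(y - t) = 2(16 - -1) = 34
∂y/∂h = w₂ = 2
∂h/∂z = 1 (ReLU derivative)
∂z/∂w₁ = x = 4

∂L/∂w₁ = 34 × 2 × 1 × 4 = 272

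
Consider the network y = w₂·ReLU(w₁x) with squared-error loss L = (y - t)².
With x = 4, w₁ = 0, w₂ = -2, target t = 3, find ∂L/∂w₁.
∂L/∂w₁ = 0

Forward pass:
z = w₁x = 0×4 = 0
h = ReLU(0) = 0
y = w₂h = -2×0 = 0

Backward pass:
∂L/∂y = 2(y - t) = 2(0 - 3) = -6
∂y/∂h = w₂ = -2
∂h/∂z = 0 (ReLU derivative)
∂z/∂w₁ = x = 4

∂L/∂w₁ = -6 × -2 × 0 × 4 = 0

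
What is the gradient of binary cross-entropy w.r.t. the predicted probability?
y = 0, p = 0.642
∂L/∂p = 2.793

∂L/∂p = -y/p + (1-y)/(1-p) = 0 + 1/0.358 = 2.793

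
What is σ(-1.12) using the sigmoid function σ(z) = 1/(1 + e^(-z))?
0.246

sigmoid(-1.12) = 1/(1 + e^(1.12)) = 1/(1 + 3.065) = 0.246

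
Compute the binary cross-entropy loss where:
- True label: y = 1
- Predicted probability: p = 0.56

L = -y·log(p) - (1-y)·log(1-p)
L = 0.5798

L = -1·log(0.56) - 0·log(0.44) = -log(0.56) = 0.5798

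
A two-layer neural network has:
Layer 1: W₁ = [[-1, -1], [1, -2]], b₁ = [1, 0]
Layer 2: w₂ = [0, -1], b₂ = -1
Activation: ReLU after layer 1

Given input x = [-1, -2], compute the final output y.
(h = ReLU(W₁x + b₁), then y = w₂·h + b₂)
y = -4

Layer 1 pre-activation: z₁ = [4, 3]
After ReLU: h = [4, 3]
Layer 2 output: y = 0×4 + -1×3 + -1 = -4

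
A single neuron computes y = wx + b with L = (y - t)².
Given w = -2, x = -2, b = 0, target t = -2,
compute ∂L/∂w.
∂L/∂w = -24

y = wx + b = (-2)(-2) + 0 = 4
∂L/∂y = 2(y - t) = 2(4 - -2) = 12
∂y/∂w = x = -2
∂L/∂w = ∂L/∂y · ∂y/∂w = 12 × -2 = -24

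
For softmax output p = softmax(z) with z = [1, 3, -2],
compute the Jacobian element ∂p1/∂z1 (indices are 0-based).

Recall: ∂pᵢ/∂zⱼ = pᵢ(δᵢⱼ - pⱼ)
∂p1/∂z1 = 0.1089

p = softmax(z) = [0.1185, 0.8756, 0.0059]
p1 = 0.8756

∂p1/∂z1 = p1(1 - p1) = 0.8756 × (1 - 0.8756) = 0.1089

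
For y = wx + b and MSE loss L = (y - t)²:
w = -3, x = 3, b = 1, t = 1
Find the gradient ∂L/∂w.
∂L/∂w = -54

y = wx + b = (-3)(3) + 1 = -8
∂L/∂y = 2(y - t) = 2(-8 - 1) = -18
∂y/∂w = x = 3
∂L/∂w = ∂L/∂y · ∂y/∂w = -18 × 3 = -54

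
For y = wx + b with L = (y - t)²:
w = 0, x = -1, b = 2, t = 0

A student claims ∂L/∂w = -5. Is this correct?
Incorrect

y = (0)(-1) + 2 = 2
∂L/∂y = 2(y - t) = 2(2 - 0) = 4
∂y/∂w = x = -1
∂L/∂w = 4 × -1 = -4

Claimed value: -5
Incorrect: The correct gradient is -4.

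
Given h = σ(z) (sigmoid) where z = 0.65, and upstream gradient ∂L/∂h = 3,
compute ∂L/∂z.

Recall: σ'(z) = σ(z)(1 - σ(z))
∂L/∂z = 0.676

σ(0.65) = 0.657
σ'(0.65) = σ(0.65)(1 - σ(0.65)) = 0.657 × 0.343 = 0.2253
∂L/∂z = ∂L/∂h · σ'(z) = 3 × 0.2253 = 0.676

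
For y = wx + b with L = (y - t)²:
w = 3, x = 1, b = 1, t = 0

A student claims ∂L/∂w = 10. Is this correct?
Incorrect

y = (3)(1) + 1 = 4
∂L/∂y = 2(y - t) = 2(4 - 0) = 8
∂y/∂w = x = 1
∂L/∂w = 8 × 1 = 8

Claimed value: 10
Incorrect: The correct gradient is 8.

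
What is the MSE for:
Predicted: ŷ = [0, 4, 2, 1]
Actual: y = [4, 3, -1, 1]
MSE = 6.5

MSE = (1/4)((0-4)² + (4-3)² + (2--1)² + (1-1)²) = (1/4)(16 + 1 + 9 + 0) = 6.5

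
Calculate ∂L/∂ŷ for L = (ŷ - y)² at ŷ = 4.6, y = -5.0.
∂L/∂ŷ = 19.2

∂L/∂ŷ = 2(ŷ - y) = 2(4.6 - -5.0) = 2(9.6) = 19.2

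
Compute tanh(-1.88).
-0.9545

tanh(-1.88) = (e^(-1.88) - e^(1.88))/(e^(-1.88) + e^(1.88)) = -0.9545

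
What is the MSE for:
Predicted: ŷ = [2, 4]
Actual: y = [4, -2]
MSE = 20

MSE = (1/2)((2-4)² + (4--2)²) = (1/2)(4 + 36) = 20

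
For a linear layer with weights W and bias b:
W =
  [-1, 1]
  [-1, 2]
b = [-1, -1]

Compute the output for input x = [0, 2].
y = [1, 3]

Wx = [-1×0 + 1×2, -1×0 + 2×2]
   = [2, 4]
y = Wx + b = [2 + -1, 4 + -1] = [1, 3]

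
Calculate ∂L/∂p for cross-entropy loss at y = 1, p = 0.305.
∂L/∂p = -3.279

∂L/∂p = -y/p + (1-y)/(1-p) = -1/0.305 + 0 = -3.279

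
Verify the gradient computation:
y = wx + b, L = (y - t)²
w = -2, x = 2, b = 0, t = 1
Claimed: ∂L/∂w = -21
Incorrect

y = (-2)(2) + 0 = -4
∂L/∂y = 2(y - t) = 2(-4 - 1) = -10
∂y/∂w = x = 2
∂L/∂w = -10 × 2 = -20

Claimed value: -21
Incorrect: The correct gradient is -20.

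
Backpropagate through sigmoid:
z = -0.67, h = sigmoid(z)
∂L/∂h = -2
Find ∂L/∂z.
∂L/∂z = -0.4478

σ(-0.67) = 0.3385
σ'(-0.67) = σ(-0.67)(1 - σ(-0.67)) = 0.3385 × 0.6615 = 0.2239
∂L/∂z = ∂L/∂h · σ'(z) = -2 × 0.2239 = -0.4478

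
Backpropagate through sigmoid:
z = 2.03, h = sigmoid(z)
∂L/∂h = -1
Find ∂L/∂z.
∂L/∂z = -0.1026

σ(2.03) = 0.8839
σ'(2.03) = σ(2.03)(1 - σ(2.03)) = 0.8839 × 0.1161 = 0.1026
∂L/∂z = ∂L/∂h · σ'(z) = -1 × 0.1026 = -0.1026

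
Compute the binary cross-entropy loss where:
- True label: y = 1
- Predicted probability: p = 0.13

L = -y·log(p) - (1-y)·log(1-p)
L = 2.04

L = -1·log(0.13) - 0·log(0.87) = -log(0.13) = 2.04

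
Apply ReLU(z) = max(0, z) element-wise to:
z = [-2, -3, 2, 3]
h = [0, 0, 2, 3]

ReLU applied element-wise: max(0,-2)=0, max(0,-3)=0, max(0,2)=2, max(0,3)=3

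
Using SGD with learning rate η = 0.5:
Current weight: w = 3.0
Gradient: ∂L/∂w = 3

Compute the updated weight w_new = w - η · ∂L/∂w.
w_new = 1.5

w_new = w - η·∂L/∂w = 3.0 - 0.5×(3) = 3.0 - (1.5) = 1.5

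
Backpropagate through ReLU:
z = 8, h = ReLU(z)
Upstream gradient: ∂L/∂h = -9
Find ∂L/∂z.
∂L/∂z = -9

h = ReLU(8) = 8
Since z > 0: ∂h/∂z = 1
∂L/∂z = ∂L/∂h · ∂h/∂z = -9 × 1 = -9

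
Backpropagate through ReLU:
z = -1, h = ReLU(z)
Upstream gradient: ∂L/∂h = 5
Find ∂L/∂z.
∂L/∂z = 0

h = ReLU(-1) = 0
Since z < 0: ∂h/∂z = 0
∂L/∂z = ∂L/∂h · ∂h/∂z = 5 × 0 = 0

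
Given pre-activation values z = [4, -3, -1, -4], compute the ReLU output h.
h = [4, 0, 0, 0]

ReLU applied element-wise: max(0,4)=4, max(0,-3)=0, max(0,-1)=0, max(0,-4)=0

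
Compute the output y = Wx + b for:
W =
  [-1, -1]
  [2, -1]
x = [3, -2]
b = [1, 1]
y = [0, 9]

Wx = [-1×3 + -1×-2, 2×3 + -1×-2]
   = [-1, 8]
y = Wx + b = [-1 + 1, 8 + 1] = [0, 9]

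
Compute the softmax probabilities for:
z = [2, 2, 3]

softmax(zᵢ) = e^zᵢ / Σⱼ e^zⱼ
p = [0.2119, 0.2119, 0.5761]

exp(z) = [7.389, 7.389, 20.09]
Sum = 34.86
p = [0.2119, 0.2119, 0.5761]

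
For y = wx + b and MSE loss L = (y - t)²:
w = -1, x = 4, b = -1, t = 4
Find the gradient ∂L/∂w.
∂L/∂w = -72

y = wx + b = (-1)(4) + -1 = -5
∂L/∂y = 2(y - t) = 2(-5 - 4) = -18
∂y/∂w = x = 4
∂L/∂w = ∂L/∂y · ∂y/∂w = -18 × 4 = -72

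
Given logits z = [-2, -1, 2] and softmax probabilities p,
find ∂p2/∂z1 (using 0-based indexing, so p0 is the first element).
∂p2/∂z1 = -0.04364

p = softmax(z) = [0.01715, 0.04661, 0.9362]
p2 = 0.9362, p1 = 0.04661

∂p2/∂z1 = -p2 × p1 = -0.9362 × 0.04661 = -0.04364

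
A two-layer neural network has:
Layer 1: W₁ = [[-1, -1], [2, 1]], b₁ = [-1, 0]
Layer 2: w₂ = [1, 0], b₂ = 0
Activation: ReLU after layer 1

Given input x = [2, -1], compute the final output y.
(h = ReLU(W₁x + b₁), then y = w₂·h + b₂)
y = 0

Layer 1 pre-activation: z₁ = [-2, 3]
After ReLU: h = [0, 3]
Layer 2 output: y = 1×0 + 0×3 + 0 = 0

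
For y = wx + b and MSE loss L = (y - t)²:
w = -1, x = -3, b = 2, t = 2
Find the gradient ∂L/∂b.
∂L/∂b = 6

y = wx + b = (-1)(-3) + 2 = 5
∂L/∂y = 2(y - t) = 2(5 - 2) = 6
∂y/∂b = 1
∂L/∂b = ∂L/∂y · ∂y/∂b = 6 × 1 = 6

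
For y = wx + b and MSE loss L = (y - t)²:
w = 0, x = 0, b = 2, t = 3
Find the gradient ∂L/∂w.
∂L/∂w = 0

y = wx + b = (0)(0) + 2 = 2
∂L/∂y = 2(y - t) = 2(2 - 3) = -2
∂y/∂w = x = 0
∂L/∂w = ∂L/∂y · ∂y/∂w = -2 × 0 = 0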